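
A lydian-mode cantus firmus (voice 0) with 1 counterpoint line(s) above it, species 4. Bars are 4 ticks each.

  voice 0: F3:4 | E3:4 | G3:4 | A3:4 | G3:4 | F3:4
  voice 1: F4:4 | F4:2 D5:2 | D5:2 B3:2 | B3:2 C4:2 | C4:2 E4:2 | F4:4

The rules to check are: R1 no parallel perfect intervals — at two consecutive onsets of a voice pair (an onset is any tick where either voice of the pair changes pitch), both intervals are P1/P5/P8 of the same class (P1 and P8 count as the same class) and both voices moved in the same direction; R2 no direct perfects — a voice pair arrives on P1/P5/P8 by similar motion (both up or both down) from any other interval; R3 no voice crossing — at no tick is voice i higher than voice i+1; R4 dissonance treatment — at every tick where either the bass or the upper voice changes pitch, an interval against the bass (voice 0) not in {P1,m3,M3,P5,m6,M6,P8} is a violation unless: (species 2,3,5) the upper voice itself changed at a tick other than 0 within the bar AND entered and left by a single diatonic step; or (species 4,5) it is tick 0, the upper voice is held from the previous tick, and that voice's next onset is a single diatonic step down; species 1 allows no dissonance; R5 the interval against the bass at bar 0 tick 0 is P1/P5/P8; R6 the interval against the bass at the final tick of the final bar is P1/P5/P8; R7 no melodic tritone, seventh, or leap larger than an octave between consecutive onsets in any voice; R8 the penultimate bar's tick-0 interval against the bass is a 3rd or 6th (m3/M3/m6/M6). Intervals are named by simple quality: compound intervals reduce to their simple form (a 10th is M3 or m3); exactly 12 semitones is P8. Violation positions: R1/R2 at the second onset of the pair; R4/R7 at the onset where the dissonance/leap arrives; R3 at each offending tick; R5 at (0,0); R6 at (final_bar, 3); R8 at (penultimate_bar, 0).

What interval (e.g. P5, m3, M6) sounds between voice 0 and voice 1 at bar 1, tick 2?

voice 0=E3 voice 1=D5 -> m7

m7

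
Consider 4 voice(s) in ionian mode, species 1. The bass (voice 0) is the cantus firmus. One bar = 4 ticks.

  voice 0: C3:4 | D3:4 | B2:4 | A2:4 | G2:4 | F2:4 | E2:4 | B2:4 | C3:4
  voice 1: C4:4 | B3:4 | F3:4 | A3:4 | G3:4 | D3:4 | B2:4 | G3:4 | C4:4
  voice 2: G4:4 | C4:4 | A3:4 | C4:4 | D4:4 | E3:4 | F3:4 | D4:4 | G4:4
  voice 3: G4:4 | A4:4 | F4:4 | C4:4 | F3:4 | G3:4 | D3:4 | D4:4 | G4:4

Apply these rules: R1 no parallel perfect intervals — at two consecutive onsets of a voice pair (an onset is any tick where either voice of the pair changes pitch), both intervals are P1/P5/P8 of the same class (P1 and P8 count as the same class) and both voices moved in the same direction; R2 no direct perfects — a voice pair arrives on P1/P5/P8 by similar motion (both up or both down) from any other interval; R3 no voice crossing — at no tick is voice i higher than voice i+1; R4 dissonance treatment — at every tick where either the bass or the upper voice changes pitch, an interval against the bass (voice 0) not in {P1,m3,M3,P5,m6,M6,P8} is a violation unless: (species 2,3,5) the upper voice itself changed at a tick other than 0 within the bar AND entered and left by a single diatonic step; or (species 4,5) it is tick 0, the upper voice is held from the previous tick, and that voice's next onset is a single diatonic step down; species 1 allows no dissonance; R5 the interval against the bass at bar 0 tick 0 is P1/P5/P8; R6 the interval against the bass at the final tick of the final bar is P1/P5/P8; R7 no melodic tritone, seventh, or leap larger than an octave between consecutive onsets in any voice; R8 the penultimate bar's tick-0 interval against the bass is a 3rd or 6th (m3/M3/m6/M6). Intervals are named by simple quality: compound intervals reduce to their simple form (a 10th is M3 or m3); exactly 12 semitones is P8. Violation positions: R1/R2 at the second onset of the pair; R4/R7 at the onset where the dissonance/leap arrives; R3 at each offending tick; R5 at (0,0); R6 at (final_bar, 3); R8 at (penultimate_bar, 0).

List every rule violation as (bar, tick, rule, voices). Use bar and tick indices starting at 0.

bar 0: v0=C3 v1=C4 v2=G4 v3=G4 downbeat P5
bar 1: v0=D3 v1=B3 v2=C4 v3=A4 downbeat P5
bar 2: v0=B2 v1=F3 v2=A3 v3=F4 downbeat TT
bar 3: v0=A2 v1=A3 v2=C4 v3=C4 downbeat m3
bar 4: v0=G2 v1=G3 v2=D4 v3=F3 downbeat m7
bar 5: v0=F2 v1=D3 v2=E3 v3=G3 downbeat M2
bar 6: v0=E2 v1=B2 v2=F3 v3=D3 downbeat m7
bar 7: v0=B2 v1=G3 v2=D4 v3=D4 downbeat m3
bar 8: v0=C3 v1=C4 v2=G4 v3=G4 downbeat P5
  -> R1 @ bar 1 tick 0 v(0, 3): C3/G4 P5 -> D3/A4 P5 similar
  -> R4 @ bar 1 tick 0 v(0, 2): D3/C4 m7 untreated
  -> R2 @ bar 2 tick 0 v(1, 3): B3/A4 m7 -> F3/F4 P8 similar
  -> R4 @ bar 2 tick 0 v(0, 1): B2/F3 TT untreated
  -> R4 @ bar 2 tick 0 v(0, 2): B2/A3 m7 untreated
  -> R4 @ bar 2 tick 0 v(0, 3): B2/F4 TT untreated
  -> R7 @ bar 2 tick 0 v(1,): B3->F3 leap 6st
  -> R1 @ bar 4 tick 0 v(0, 1): A2/A3 P8 -> G2/G3 P8 similar
  -> R3 @ bar 4 tick 0 v(2, 3): D4 above F3
  -> R4 @ bar 4 tick 0 v(0, 3): G2/F3 m7 untreated
  -> R3 @ bar 4 tick 1 v(2, 3): D4 above F3
  -> R3 @ bar 4 tick 2 v(2, 3): D4 above F3
  -> R3 @ bar 4 tick 3 v(2, 3): D4 above F3
  -> R4 @ bar 5 tick 0 v(0, 2): F2/E3 M7 untreated
  -> R4 @ bar 5 tick 0 v(0, 3): F2/G3 M2 untreated
  -> R7 @ bar 5 tick 0 v(2,): D4->E3 leap 10st
  -> R2 @ bar 6 tick 0 v(0, 1): F2/D3 M6 -> E2/B2 P5 similar
  -> R3 @ bar 6 tick 0 v(2, 3): F3 above D3
  -> R4 @ bar 6 tick 0 v(0, 2): E2/F3 m2 untreated
  -> R4 @ bar 6 tick 0 v(0, 3): E2/D3 m7 untreated
  -> R3 @ bar 6 tick 1 v(2, 3): F3 above D3
  -> R3 @ bar 6 tick 2 v(2, 3): F3 above D3
  -> R3 @ bar 6 tick 3 v(2, 3): F3 above D3
  -> R2 @ bar 7 tick 0 v(1, 2): B2/F3 TT -> G3/D4 P5 similar
  -> R2 @ bar 7 tick 0 v(1, 3): B2/D3 m3 -> G3/D4 P5 similar
  -> R2 @ bar 7 tick 0 v(2, 3): F3/D3 m3 -> D4/D4 P1 similar
  -> R1 @ bar 8 tick 0 v(1, 2): G3/D4 P5 -> C4/G4 P5 similar
  -> R1 @ bar 8 tick 0 v(1, 3): G3/D4 P5 -> C4/G4 P5 similar
  -> R1 @ bar 8 tick 0 v(2, 3): D4/D4 P1 -> G4/G4 P1 similar
  -> R2 @ bar 8 tick 0 v(0, 1): B2/G3 m6 -> C3/C4 P8 similar
  -> R2 @ bar 8 tick 0 v(0, 2): B2/D4 m3 -> C3/G4 P5 similar
  -> R2 @ bar 8 tick 0 v(0, 3): B2/D4 m3 -> C3/G4 P5 similar

(1, 0, R1, (0, 3))
(1, 0, R4, (0, 2))
(2, 0, R2, (1, 3))
(2, 0, R4, (0, 1))
(2, 0, R4, (0, 2))
(2, 0, R4, (0, 3))
(2, 0, R7, (1,))
(4, 0, R1, (0, 1))
(4, 0, R3, (2, 3))
(4, 0, R4, (0, 3))
(4, 1, R3, (2, 3))
(4, 2, R3, (2, 3))
(4, 3, R3, (2, 3))
(5, 0, R4, (0, 2))
(5, 0, R4, (0, 3))
(5, 0, R7, (2,))
(6, 0, R2, (0, 1))
(6, 0, R3, (2, 3))
(6, 0, R4, (0, 2))
(6, 0, R4, (0, 3))
(6, 1, R3, (2, 3))
(6, 2, R3, (2, 3))
(6, 3, R3, (2, 3))
(7, 0, R2, (1, 2))
(7, 0, R2, (1, 3))
(7, 0, R2, (2, 3))
(8, 0, R1, (1, 2))
(8, 0, R1, (1, 3))
(8, 0, R1, (2, 3))
(8, 0, R2, (0, 1))
(8, 0, R2, (0, 2))
(8, 0, R2, (0, 3))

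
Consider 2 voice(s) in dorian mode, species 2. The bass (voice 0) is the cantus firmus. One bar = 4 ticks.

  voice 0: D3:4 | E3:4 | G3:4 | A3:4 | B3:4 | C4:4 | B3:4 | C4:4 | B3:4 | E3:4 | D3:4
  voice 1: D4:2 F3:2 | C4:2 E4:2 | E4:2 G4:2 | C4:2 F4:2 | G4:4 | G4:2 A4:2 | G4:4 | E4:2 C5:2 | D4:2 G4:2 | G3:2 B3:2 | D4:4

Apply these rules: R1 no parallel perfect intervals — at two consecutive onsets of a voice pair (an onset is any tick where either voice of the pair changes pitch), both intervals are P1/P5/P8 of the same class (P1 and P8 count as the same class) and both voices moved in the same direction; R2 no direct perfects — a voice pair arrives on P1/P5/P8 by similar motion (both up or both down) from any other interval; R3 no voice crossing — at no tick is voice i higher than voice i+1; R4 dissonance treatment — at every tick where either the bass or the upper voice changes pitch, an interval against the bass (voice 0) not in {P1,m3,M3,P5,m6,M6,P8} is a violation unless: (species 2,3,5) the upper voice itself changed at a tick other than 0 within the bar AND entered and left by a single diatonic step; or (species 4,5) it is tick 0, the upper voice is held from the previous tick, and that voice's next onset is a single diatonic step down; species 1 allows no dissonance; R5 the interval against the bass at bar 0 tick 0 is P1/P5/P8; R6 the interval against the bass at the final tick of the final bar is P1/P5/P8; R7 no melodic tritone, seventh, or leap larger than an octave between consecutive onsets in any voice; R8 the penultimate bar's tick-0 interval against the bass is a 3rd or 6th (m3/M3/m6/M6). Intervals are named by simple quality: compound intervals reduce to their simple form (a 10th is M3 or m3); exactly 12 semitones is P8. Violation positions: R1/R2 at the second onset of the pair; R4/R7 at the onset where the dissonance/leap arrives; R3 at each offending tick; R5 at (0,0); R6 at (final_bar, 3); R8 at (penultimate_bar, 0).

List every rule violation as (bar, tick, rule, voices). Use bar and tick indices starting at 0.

(8, 0, R7, (1,))

bar 0: v0=D3 v1=D4 downbeat P8
bar 1: v0=E3 v1=C4 downbeat m6
bar 2: v0=G3 v1=E4 downbeat M6
bar 3: v0=A3 v1=C4 downbeat m3
bar 4: v0=B3 v1=G4 downbeat m6
bar 5: v0=C4 v1=G4 downbeat P5
bar 6: v0=B3 v1=G4 downbeat m6
bar 7: v0=C4 v1=E4 downbeat M3
bar 8: v0=B3 v1=D4 downbeat m3
bar 9: v0=E3 v1=G3 downbeat m3
bar 10: v0=D3 v1=D4 downbeat P8
  -> R7 @ bar 8 tick 0 v(1,): C5->D4 leap 10st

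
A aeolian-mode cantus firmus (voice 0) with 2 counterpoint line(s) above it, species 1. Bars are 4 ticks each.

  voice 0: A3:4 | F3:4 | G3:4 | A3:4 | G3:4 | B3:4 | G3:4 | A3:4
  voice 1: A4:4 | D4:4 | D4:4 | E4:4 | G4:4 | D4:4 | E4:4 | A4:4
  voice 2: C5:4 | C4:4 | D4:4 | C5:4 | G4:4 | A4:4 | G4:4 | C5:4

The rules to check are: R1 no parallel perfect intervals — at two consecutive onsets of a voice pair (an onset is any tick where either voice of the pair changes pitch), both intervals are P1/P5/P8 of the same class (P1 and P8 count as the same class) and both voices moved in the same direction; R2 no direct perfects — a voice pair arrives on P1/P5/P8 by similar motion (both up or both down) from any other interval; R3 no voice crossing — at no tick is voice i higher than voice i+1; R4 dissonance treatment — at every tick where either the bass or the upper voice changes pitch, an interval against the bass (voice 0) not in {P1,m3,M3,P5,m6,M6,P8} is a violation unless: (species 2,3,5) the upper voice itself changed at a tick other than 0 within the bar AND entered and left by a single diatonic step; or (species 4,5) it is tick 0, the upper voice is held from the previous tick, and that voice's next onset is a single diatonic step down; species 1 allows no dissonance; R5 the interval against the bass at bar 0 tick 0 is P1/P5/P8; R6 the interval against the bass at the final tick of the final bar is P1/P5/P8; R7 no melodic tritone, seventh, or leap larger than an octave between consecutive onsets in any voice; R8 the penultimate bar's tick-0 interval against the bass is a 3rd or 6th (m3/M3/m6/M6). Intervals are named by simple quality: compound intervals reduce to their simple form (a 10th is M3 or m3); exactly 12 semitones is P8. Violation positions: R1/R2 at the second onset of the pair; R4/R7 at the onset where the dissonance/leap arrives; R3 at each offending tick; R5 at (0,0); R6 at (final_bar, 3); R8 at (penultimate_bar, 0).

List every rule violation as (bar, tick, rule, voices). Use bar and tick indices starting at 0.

bar 0: v0=A3 v1=A4 v2=C5 downbeat m3
bar 1: v0=F3 v1=D4 v2=C4 downbeat P5
bar 2: v0=G3 v1=D4 v2=D4 downbeat P5
bar 3: v0=A3 v1=E4 v2=C5 downbeat m3
bar 4: v0=G3 v1=G4 v2=G4 downbeat P8
bar 5: v0=B3 v1=D4 v2=A4 downbeat m7
bar 6: v0=G3 v1=E4 v2=G4 downbeat P8
bar 7: v0=A3 v1=A4 v2=C5 downbeat m3
  -> R5 @ bar 0 tick 0 v(0, 2): opens on m3
  -> R2 @ bar 1 tick 0 v(0, 2): A3/C5 m3 -> F3/C4 P5 similar
  -> R3 @ bar 1 tick 0 v(1, 2): D4 above C4
  -> R3 @ bar 1 tick 1 v(1, 2): D4 above C4
  -> R3 @ bar 1 tick 2 v(1, 2): D4 above C4
  -> R3 @ bar 1 tick 3 v(1, 2): D4 above C4
  -> R1 @ bar 2 tick 0 v(0, 2): F3/C4 P5 -> G3/D4 P5 similar
  -> R1 @ bar 3 tick 0 v(0, 1): G3/D4 P5 -> A3/E4 P5 similar
  -> R7 @ bar 3 tick 0 v(2,): D4->C5 leap 10st
  -> R2 @ bar 4 tick 0 v(0, 2): A3/C5 m3 -> G3/G4 P8 similar
  -> R4 @ bar 5 tick 0 v(0, 2): B3/A4 m7 untreated
  -> R2 @ bar 6 tick 0 v(0, 2): B3/A4 m7 -> G3/G4 P8 similar
  -> R8 @ bar 6 tick 0 v(0, 2): penult P8 not 3rd/6th
  -> R2 @ bar 7 tick 0 v(0, 1): G3/E4 M6 -> A3/A4 P8 similar
  -> R6 @ bar 7 tick 3 v(0, 2): closes on m3

(0, 0, R5, (0, 2))
(1, 0, R2, (0, 2))
(1, 0, R3, (1, 2))
(1, 1, R3, (1, 2))
(1, 2, R3, (1, 2))
(1, 3, R3, (1, 2))
(2, 0, R1, (0, 2))
(3, 0, R1, (0, 1))
(3, 0, R7, (2,))
(4, 0, R2, (0, 2))
(5, 0, R4, (0, 2))
(6, 0, R2, (0, 2))
(6, 0, R8, (0, 2))
(7, 0, R2, (0, 1))
(7, 3, R6, (0, 2))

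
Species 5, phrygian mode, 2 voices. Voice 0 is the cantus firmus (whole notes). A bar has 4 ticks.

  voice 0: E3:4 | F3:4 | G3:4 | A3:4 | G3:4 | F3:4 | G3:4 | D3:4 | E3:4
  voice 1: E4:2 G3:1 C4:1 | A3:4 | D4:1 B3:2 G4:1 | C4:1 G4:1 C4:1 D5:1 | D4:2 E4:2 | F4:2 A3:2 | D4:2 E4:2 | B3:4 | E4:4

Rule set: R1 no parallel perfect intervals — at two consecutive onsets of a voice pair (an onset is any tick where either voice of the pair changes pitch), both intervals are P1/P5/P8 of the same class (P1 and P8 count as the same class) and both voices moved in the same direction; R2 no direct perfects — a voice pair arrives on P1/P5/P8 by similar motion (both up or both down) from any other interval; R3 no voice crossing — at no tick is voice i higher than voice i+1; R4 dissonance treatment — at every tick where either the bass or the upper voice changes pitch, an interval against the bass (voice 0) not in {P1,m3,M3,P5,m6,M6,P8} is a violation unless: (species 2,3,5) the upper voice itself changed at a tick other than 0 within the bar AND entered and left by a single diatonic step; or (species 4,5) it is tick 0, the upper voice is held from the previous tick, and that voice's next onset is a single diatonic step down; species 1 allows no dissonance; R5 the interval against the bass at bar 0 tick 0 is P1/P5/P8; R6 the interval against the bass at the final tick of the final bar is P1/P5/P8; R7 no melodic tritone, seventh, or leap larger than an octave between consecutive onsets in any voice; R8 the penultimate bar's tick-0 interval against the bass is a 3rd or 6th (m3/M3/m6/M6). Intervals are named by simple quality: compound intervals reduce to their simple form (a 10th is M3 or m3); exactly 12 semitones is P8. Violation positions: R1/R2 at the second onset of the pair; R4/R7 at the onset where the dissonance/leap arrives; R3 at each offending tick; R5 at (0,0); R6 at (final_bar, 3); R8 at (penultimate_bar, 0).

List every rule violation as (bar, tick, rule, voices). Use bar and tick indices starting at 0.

(2, 0, R2, (0, 1))
(3, 1, R4, (0, 1))
(3, 3, R4, (0, 1))
(3, 3, R7, (1,))
(4, 0, R2, (0, 1))
(6, 0, R2, (0, 1))
(8, 0, R2, (0, 1))

bar 0: v0=E3 v1=E4 downbeat P8
bar 1: v0=F3 v1=A3 downbeat M3
bar 2: v0=G3 v1=D4 downbeat P5
bar 3: v0=A3 v1=C4 downbeat m3
bar 4: v0=G3 v1=D4 downbeat P5
bar 5: v0=F3 v1=F4 downbeat P8
bar 6: v0=G3 v1=D4 downbeat P5
bar 7: v0=D3 v1=B3 downbeat M6
bar 8: v0=E3 v1=E4 downbeat P8
  -> R2 @ bar 2 tick 0 v(0, 1): F3/A3 M3 -> G3/D4 P5 similar
  -> R4 @ bar 3 tick 1 v(0, 1): A3/G4 m7 untreated
  -> R4 @ bar 3 tick 3 v(0, 1): A3/D5 P4 untreated
  -> R7 @ bar 3 tick 3 v(1,): C4->D5 leap 14st
  -> R2 @ bar 4 tick 0 v(0, 1): A3/D5 P4 -> G3/D4 P5 similar
  -> R2 @ bar 6 tick 0 v(0, 1): F3/A3 M3 -> G3/D4 P5 similar
  -> R2 @ bar 8 tick 0 v(0, 1): D3/B3 M6 -> E3/E4 P8 similar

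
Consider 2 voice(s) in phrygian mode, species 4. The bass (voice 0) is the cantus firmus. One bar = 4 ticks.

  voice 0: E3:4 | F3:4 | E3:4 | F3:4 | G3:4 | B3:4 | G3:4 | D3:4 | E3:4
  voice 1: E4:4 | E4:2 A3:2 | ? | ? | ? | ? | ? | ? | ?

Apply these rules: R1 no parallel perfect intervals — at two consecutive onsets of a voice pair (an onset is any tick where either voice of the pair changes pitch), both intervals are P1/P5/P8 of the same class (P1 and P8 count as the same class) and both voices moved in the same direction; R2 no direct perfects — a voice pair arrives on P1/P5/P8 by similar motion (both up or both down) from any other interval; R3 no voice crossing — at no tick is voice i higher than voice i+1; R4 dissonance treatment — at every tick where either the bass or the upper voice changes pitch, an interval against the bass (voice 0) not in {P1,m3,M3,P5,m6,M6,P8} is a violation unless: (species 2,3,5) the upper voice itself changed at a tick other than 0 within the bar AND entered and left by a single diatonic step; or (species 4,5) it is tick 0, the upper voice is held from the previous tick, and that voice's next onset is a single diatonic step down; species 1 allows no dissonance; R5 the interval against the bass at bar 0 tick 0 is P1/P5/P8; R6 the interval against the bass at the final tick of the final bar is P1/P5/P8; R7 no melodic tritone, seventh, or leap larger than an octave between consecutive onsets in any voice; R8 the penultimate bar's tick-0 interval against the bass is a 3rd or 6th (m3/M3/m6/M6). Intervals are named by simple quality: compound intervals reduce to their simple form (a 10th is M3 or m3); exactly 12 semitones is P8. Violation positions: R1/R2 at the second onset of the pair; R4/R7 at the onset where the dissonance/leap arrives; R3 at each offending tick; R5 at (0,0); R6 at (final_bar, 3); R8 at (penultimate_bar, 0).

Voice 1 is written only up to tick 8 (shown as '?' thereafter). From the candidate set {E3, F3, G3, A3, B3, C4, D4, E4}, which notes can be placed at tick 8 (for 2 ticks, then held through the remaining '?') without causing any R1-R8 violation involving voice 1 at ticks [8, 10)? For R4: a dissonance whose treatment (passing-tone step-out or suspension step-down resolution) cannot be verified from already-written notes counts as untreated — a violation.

E3: violates R2
F3: violates R4
G3: legal
A3: violates R4
B3: legal
C4: legal
D4: violates R4
E4: legal

{B3, C4, E4, G3}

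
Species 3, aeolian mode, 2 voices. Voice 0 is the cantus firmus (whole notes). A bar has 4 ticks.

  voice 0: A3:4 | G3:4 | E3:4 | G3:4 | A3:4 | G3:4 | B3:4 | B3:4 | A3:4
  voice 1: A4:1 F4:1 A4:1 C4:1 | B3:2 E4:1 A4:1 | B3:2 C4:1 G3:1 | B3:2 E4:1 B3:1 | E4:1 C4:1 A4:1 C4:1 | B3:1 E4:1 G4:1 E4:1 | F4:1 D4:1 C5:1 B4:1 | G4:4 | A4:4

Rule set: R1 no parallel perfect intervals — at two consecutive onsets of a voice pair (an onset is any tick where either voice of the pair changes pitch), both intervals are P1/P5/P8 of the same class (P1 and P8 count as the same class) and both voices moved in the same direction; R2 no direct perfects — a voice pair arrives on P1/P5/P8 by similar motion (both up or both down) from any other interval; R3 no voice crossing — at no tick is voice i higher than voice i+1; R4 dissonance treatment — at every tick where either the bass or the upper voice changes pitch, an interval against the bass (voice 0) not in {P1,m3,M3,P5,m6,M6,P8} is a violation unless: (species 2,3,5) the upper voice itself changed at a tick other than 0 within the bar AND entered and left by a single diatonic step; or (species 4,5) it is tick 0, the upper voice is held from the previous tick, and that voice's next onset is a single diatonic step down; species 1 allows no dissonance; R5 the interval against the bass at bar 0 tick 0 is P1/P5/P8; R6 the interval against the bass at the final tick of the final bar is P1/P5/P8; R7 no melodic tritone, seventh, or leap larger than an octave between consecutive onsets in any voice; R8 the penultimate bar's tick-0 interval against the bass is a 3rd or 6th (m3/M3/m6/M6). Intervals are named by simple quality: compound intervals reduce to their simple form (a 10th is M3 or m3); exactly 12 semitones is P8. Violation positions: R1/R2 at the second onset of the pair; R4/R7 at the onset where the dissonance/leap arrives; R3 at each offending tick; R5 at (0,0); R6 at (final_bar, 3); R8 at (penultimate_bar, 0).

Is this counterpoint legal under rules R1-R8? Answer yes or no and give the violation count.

No (7 violations)

bar 0: v0=A3 v1=A4 (P8)
bar 1: v0=G3 v1=B3 (M3)
bar 2: v0=E3 v1=B3 (P5)
bar 3: v0=G3 v1=B3 (M3)
bar 4: v0=A3 v1=E4 (P5)
bar 5: v0=G3 v1=B3 (M3)
bar 6: v0=B3 v1=F4 (TT)
bar 7: v0=B3 v1=G4 (m6)
bar 8: v0=A3 v1=A4 (P8)
  R4 @ bar1.3: G3/A4 M2 untreated
  R2 @ bar2.0: G3/A4 M2 -> E3/B3 P5 similar
  R7 @ bar2.0: A4->B3 leap 10st
  R2 @ bar4.0: G3/B3 M3 -> A3/E4 P5 similar
  R4 @ bar6.0: B3/F4 TT untreated
  R4 @ bar6.2: B3/C5 m2 untreated
  R7 @ bar6.2: D4->C5 leap 10st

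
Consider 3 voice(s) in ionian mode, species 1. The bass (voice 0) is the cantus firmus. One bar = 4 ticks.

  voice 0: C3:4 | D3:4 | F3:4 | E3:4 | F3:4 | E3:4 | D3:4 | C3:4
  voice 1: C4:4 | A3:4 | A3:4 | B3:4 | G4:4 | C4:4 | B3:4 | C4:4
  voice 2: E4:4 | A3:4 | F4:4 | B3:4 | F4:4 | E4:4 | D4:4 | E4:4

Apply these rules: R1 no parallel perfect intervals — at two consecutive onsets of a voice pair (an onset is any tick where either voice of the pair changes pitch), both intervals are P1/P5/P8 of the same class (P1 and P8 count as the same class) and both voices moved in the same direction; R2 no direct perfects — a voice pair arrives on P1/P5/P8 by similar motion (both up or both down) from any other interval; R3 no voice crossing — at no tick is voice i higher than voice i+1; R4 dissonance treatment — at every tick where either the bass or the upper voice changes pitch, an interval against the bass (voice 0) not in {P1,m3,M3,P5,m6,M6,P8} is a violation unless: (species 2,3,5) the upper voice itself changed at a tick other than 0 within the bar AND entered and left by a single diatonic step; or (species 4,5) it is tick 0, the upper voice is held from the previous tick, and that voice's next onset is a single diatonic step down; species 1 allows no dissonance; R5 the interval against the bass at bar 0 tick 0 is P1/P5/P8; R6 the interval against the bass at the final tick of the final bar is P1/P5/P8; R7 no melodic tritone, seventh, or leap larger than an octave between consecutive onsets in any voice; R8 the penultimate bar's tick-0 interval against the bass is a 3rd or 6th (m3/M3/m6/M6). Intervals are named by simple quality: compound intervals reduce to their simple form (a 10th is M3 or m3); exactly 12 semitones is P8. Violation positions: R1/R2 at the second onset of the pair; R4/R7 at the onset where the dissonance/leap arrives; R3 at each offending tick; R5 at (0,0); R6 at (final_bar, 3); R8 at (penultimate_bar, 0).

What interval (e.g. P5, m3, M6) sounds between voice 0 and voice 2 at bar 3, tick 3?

P5

voice 0=E3 voice 2=B3 -> P5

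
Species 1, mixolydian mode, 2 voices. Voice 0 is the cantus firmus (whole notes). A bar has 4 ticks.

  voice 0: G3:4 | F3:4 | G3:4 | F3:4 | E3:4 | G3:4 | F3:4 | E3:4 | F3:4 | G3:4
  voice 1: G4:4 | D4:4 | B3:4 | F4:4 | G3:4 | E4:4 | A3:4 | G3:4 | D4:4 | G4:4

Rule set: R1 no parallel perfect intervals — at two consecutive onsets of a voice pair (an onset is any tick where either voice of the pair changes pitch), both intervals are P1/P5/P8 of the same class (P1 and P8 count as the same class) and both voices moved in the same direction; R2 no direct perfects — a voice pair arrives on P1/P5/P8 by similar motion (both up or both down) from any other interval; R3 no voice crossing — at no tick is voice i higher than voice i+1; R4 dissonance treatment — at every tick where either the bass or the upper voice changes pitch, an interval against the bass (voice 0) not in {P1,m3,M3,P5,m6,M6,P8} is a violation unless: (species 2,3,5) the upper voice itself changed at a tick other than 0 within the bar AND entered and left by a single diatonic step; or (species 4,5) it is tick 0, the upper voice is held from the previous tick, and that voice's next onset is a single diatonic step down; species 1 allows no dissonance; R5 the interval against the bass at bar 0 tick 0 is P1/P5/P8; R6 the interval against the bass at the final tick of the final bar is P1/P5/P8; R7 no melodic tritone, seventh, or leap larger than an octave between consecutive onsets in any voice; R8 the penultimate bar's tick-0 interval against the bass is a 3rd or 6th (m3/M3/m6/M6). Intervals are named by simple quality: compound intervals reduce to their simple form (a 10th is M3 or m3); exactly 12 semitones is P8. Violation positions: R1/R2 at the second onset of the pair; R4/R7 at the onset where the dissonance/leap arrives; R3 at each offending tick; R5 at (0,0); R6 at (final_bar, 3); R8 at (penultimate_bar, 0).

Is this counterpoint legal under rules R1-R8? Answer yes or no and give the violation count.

bar 0: v0=G3 v1=G4 (P8)
bar 1: v0=F3 v1=D4 (M6)
bar 2: v0=G3 v1=B3 (M3)
bar 3: v0=F3 v1=F4 (P8)
bar 4: v0=E3 v1=G3 (m3)
bar 5: v0=G3 v1=E4 (M6)
bar 6: v0=F3 v1=A3 (M3)
bar 7: v0=E3 v1=G3 (m3)
bar 8: v0=F3 v1=D4 (M6)
bar 9: v0=G3 v1=G4 (P8)
  R7 @ bar3.0: B3->F4 leap 6st
  R7 @ bar4.0: F4->G3 leap 10st
  R2 @ bar9.0: F3/D4 M6 -> G3/G4 P8 similar

No (3 violations)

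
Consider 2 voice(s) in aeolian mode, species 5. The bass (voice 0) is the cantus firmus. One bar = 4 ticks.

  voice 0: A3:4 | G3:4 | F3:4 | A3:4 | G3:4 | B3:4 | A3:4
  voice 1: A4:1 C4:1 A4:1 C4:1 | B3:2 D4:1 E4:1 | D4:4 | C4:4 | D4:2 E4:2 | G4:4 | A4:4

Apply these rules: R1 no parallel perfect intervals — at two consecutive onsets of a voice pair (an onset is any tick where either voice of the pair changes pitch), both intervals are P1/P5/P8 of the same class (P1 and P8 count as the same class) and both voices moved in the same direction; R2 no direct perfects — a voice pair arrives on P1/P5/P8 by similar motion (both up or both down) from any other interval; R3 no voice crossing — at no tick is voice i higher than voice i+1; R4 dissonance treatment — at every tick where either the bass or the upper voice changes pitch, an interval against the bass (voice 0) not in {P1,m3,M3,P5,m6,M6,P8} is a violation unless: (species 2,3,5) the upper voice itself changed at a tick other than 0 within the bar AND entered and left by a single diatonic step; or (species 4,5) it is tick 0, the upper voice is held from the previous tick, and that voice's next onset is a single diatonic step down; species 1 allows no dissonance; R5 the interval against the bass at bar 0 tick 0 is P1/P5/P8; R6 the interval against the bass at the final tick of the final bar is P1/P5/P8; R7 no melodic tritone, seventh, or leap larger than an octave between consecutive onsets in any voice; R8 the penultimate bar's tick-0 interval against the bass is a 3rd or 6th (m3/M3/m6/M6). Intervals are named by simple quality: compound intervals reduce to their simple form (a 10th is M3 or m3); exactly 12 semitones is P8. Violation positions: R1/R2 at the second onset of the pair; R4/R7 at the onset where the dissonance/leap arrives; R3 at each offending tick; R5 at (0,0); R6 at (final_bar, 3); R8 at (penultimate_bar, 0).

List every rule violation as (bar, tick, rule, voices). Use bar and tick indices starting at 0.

No violations across 7 bars (A3..A3 vs A4..A4).

bar 0: v0=A3 v1=A4 downbeat P8
bar 1: v0=G3 v1=B3 downbeat M3
bar 2: v0=F3 v1=D4 downbeat M6
bar 3: v0=A3 v1=C4 downbeat m3
bar 4: v0=G3 v1=D4 downbeat P5
bar 5: v0=B3 v1=G4 downbeat m6
bar 6: v0=A3 v1=A4 downbeat P8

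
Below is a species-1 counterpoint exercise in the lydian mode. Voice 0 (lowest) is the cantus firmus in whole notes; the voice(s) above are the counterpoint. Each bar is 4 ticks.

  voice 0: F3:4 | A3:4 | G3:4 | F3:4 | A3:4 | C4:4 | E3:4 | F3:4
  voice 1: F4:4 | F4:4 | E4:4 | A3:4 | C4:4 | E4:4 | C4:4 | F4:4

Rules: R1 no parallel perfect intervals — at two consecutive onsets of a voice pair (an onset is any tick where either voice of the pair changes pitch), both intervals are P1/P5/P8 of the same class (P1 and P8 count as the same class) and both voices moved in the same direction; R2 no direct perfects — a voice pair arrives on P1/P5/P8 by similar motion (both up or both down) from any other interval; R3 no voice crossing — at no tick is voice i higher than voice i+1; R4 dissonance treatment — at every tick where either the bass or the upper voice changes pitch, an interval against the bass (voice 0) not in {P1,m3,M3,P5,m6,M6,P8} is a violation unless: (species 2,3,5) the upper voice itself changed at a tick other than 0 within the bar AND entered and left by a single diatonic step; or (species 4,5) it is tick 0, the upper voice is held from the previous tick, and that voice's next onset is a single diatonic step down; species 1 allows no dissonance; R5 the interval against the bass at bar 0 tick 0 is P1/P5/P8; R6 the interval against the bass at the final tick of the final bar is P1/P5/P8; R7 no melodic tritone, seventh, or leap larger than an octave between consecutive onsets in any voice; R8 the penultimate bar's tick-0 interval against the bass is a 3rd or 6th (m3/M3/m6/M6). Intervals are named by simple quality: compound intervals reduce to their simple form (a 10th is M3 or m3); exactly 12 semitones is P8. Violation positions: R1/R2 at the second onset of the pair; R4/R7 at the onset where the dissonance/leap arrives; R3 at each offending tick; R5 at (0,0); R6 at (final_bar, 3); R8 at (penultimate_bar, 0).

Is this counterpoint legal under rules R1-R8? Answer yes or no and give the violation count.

bar 0: v0=F3 v1=F4 (P8)
bar 1: v0=A3 v1=F4 (m6)
bar 2: v0=G3 v1=E4 (M6)
bar 3: v0=F3 v1=A3 (M3)
bar 4: v0=A3 v1=C4 (m3)
bar 5: v0=C4 v1=E4 (M3)
bar 6: v0=E3 v1=C4 (m6)
bar 7: v0=F3 v1=F4 (P8)
  R2 @ bar7.0: E3/C4 m6 -> F3/F4 P8 similar

No (1 violations)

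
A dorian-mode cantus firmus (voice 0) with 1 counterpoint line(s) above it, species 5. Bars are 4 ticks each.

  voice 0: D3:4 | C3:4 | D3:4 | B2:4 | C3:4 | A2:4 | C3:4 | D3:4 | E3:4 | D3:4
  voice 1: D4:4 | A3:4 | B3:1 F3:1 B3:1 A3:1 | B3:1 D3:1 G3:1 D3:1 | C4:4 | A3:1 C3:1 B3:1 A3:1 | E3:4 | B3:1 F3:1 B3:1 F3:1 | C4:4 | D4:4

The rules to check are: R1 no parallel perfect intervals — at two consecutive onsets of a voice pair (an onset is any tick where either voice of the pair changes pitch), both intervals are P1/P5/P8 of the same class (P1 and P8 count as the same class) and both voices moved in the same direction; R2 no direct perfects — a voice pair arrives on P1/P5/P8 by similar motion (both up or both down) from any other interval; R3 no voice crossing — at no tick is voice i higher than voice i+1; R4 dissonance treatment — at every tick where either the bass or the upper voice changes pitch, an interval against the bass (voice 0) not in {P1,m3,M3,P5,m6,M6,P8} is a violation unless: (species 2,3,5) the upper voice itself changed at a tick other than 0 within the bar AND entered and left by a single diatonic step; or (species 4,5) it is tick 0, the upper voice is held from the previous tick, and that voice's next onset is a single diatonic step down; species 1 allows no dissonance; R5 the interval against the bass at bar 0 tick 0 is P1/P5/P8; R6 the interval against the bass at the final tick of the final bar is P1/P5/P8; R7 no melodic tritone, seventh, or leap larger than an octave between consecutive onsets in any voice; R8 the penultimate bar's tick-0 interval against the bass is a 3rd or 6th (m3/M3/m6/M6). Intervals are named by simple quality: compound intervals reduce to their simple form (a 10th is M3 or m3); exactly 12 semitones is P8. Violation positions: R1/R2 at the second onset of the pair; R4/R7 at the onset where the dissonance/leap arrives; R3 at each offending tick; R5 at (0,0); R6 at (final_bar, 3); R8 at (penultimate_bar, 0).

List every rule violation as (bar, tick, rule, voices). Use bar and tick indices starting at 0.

(2, 1, R7, (1,))
(2, 2, R7, (1,))
(4, 0, R2, (0, 1))
(4, 0, R7, (1,))
(5, 0, R1, (0, 1))
(5, 2, R4, (0, 1))
(5, 2, R7, (1,))
(7, 1, R7, (1,))
(7, 2, R7, (1,))
(7, 3, R7, (1,))

bar 0: v0=D3 v1=D4 downbeat P8
bar 1: v0=C3 v1=A3 downbeat M6
bar 2: v0=D3 v1=B3 downbeat M6
bar 3: v0=B2 v1=B3 downbeat P8
bar 4: v0=C3 v1=C4 downbeat P8
bar 5: v0=A2 v1=A3 downbeat P8
bar 6: v0=C3 v1=E3 downbeat M3
bar 7: v0=D3 v1=B3 downbeat M6
bar 8: v0=E3 v1=C4 downbeat m6
bar 9: v0=D3 v1=D4 downbeat P8
  -> R7 @ bar 2 tick 1 v(1,): B3->F3 leap 6st
  -> R7 @ bar 2 tick 2 v(1,): F3->B3 leap 6st
  -> R2 @ bar 4 tick 0 v(0, 1): B2/D3 m3 -> C3/C4 P8 similar
  -> R7 @ bar 4 tick 0 v(1,): D3->C4 leap 10st
  -> R1 @ bar 5 tick 0 v(0, 1): C3/C4 P8 -> A2/A3 P8 similar
  -> R4 @ bar 5 tick 2 v(0, 1): A2/B3 M2 untreated
  -> R7 @ bar 5 tick 2 v(1,): C3->B3 leap 11st
  -> R7 @ bar 7 tick 1 v(1,): B3->F3 leap 6st
  -> R7 @ bar 7 tick 2 v(1,): F3->B3 leap 6st
  -> R7 @ bar 7 tick 3 v(1,): B3->F3 leap 6st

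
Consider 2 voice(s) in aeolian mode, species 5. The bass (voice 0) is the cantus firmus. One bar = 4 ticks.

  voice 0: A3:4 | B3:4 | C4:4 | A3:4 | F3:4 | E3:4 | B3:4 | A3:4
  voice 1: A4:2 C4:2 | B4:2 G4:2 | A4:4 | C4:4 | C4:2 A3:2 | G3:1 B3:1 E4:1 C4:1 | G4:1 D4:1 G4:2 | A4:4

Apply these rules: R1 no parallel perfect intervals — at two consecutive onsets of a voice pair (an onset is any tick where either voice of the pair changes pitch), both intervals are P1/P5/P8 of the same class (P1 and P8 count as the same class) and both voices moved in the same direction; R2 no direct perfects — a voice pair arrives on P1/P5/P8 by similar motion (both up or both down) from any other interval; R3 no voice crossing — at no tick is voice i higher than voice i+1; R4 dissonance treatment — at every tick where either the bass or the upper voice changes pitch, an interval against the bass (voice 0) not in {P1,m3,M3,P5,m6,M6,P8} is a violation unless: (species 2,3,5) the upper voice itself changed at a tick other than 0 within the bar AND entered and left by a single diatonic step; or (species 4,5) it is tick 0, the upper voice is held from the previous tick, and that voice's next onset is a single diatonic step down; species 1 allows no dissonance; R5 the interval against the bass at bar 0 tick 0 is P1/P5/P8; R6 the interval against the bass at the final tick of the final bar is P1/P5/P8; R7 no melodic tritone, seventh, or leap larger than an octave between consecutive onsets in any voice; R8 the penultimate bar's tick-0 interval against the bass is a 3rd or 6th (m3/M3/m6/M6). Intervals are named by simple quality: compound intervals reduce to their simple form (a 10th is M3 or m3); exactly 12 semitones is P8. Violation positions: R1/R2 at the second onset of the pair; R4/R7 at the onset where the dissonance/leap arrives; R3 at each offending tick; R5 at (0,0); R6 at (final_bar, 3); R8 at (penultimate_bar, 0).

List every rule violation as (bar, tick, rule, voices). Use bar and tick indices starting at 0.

bar 0: v0=A3 v1=A4 downbeat P8
bar 1: v0=B3 v1=B4 downbeat P8
bar 2: v0=C4 v1=A4 downbeat M6
bar 3: v0=A3 v1=C4 downbeat m3
bar 4: v0=F3 v1=C4 downbeat P5
bar 5: v0=E3 v1=G3 downbeat m3
bar 6: v0=B3 v1=G4 downbeat m6
bar 7: v0=A3 v1=A4 downbeat P8
  -> R2 @ bar 1 tick 0 v(0, 1): A3/C4 m3 -> B3/B4 P8 similar
  -> R7 @ bar 1 tick 0 v(1,): C4->B4 leap 11st

(1, 0, R2, (0, 1))
(1, 0, R7, (1,))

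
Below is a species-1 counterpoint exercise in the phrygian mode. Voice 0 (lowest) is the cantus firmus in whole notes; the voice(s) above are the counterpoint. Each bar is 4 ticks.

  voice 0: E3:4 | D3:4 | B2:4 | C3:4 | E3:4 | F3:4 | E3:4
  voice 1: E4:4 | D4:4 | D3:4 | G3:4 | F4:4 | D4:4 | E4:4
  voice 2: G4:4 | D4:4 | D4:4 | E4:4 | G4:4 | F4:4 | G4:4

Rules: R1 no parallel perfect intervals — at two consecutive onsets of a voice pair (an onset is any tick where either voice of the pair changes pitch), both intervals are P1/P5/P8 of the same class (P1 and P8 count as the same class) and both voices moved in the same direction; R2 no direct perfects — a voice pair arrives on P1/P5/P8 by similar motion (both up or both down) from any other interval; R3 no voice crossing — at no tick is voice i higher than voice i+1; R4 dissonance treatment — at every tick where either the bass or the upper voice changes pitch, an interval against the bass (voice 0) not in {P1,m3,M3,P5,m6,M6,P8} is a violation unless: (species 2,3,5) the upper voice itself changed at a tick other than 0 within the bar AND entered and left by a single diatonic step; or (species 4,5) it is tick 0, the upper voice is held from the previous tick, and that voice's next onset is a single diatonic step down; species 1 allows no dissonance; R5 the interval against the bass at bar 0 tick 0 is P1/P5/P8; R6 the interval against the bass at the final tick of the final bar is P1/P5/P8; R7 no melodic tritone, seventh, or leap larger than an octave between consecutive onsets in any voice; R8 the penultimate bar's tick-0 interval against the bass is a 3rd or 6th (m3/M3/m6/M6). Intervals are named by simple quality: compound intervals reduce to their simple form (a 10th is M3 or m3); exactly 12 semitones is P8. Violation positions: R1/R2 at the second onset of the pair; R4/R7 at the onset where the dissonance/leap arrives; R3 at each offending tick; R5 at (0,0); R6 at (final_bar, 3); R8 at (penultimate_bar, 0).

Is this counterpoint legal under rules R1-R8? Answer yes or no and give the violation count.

No (9 violations)

bar 0: v0=E3 v1=E4 v2=G4 (m3)
bar 1: v0=D3 v1=D4 v2=D4 (P8)
bar 2: v0=B2 v1=D3 v2=D4 (m3)
bar 3: v0=C3 v1=G3 v2=E4 (M3)
bar 4: v0=E3 v1=F4 v2=G4 (m3)
bar 5: v0=F3 v1=D4 v2=F4 (P8)
bar 6: v0=E3 v1=E4 v2=G4 (m3)
  R5 @ bar0.0: opens on m3
  R1 @ bar1.0: E3/E4 P8 -> D3/D4 P8 similar
  R2 @ bar1.0: E3/G4 m3 -> D3/D4 P8 similar
  R2 @ bar1.0: E4/G4 m3 -> D4/D4 P1 similar
  R2 @ bar3.0: B2/D3 m3 -> C3/G3 P5 similar
  R4 @ bar4.0: E3/F4 m2 untreated
  R7 @ bar4.0: G3->F4 leap 10st
  R8 @ bar5.0: penult P8 not 3rd/6th
  R6 @ bar6.3: closes on m3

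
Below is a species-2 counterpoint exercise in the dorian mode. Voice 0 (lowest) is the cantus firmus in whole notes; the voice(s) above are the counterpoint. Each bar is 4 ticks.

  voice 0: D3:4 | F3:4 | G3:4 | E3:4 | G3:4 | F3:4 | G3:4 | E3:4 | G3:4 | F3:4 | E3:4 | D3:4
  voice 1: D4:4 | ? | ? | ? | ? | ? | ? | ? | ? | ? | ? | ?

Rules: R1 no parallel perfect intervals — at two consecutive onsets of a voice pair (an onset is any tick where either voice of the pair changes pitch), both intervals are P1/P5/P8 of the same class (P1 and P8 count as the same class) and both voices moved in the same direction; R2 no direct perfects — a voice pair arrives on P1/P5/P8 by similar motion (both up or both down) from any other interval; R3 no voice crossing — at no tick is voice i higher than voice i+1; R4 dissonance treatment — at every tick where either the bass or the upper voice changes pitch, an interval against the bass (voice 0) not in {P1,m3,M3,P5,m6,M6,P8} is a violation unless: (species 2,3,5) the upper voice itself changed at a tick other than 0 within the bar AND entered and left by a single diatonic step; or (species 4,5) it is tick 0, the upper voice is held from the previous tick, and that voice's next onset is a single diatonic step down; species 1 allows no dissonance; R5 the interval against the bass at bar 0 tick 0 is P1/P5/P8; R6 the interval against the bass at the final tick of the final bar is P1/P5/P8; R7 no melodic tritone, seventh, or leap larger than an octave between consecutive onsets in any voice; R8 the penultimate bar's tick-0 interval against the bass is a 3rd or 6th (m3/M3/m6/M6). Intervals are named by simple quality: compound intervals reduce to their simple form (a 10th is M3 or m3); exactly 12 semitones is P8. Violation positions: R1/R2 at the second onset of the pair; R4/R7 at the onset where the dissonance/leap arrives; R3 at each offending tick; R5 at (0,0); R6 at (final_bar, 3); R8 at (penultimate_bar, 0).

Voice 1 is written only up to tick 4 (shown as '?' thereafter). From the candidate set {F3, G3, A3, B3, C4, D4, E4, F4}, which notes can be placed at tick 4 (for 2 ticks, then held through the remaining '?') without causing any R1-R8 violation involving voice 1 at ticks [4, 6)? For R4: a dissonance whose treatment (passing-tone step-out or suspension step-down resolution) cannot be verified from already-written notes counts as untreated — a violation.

F3: legal
G3: violates R4
A3: legal
B3: violates R4
C4: legal
D4: legal
E4: violates R4
F4: violates R1

{A3, C4, D4, F3}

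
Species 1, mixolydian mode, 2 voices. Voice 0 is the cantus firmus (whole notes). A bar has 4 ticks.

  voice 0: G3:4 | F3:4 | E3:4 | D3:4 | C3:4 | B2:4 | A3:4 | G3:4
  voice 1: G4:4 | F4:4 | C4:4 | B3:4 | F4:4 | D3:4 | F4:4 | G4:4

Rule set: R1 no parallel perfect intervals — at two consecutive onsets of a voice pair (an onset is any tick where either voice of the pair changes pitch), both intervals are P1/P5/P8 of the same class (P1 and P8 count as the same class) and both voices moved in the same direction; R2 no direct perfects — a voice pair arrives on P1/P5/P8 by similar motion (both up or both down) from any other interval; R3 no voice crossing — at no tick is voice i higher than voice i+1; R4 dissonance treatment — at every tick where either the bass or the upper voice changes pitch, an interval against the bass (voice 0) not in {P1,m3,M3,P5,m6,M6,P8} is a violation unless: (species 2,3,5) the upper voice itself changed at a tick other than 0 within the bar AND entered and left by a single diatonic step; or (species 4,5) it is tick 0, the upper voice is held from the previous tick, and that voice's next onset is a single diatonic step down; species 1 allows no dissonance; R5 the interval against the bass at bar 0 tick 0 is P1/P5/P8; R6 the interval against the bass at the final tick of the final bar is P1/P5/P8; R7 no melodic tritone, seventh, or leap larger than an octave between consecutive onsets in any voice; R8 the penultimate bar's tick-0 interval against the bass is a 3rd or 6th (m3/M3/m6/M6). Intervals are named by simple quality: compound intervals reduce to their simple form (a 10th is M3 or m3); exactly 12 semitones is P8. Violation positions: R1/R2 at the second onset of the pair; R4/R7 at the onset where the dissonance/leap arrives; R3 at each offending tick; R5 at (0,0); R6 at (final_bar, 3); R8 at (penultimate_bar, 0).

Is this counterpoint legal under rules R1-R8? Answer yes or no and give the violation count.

bar 0: v0=G3 v1=G4 (P8)
bar 1: v0=F3 v1=F4 (P8)
bar 2: v0=E3 v1=C4 (m6)
bar 3: v0=D3 v1=B3 (M6)
bar 4: v0=C3 v1=F4 (P4)
bar 5: v0=B2 v1=D3 (m3)
bar 6: v0=A3 v1=F4 (m6)
bar 7: v0=G3 v1=G4 (P8)
  R1 @ bar1.0: G3/G4 P8 -> F3/F4 P8 similar
  R4 @ bar4.0: C3/F4 P4 untreated
  R7 @ bar4.0: B3->F4 leap 6st
  R7 @ bar5.0: F4->D3 leap 15st
  R7 @ bar6.0: B2->A3 leap 10st
  R7 @ bar6.0: D3->F4 leap 15st

No (6 violations)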